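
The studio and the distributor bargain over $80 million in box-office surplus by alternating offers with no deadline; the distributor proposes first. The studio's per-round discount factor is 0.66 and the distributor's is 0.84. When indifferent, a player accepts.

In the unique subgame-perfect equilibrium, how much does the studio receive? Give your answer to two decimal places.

18.96

When the distributor proposes, the studio accepts any offer worth at least 0.66 times what the studio would get by proposing next round; and vice versa.
This gives x = 80 − 0.66y and y = 80 − 0.84x, where x and y are each side's share when it proposes.
Hence (1 − 0.66·0.84)x = 80(1 − 0.66), i.e. 0.4456·x = 27.2.
x ≈ 61.0413; the studio's share is 80 − x ≈ 18.9587.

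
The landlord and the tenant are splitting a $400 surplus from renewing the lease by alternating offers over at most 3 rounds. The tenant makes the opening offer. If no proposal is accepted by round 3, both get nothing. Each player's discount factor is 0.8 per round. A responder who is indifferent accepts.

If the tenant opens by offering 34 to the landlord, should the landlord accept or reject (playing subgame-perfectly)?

Reject

Work out the landlord's continuation value if the offer is rejected.
Round 3 (the tenant proposes): the landlord will accept anything ≥ 0, so the tenant offers 0 and keeps 400.
Round 2 (the landlord proposes): the tenant can get 400 next round, worth 0.8 × 400 = 320 now. The landlord offers 320 and keeps 400 − 320 = 80.
So by rejecting in round 1, the landlord gets 80 next round, worth 0.8 × 80 = 64 now.
Offer 34 < 64, so the landlord rejects.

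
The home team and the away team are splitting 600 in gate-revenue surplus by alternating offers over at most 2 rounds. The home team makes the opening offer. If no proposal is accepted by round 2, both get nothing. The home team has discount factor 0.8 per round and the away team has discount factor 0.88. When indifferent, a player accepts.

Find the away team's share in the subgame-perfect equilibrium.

528

Round 2 (the away team proposes): rejection yields 0 for the home team; the away team offers 0 and keeps 600.
Round 1 (the home team proposes): the away team can get 600 next round, worth 0.88 × 600 = 528 now, so the home team offers 528, keeping 72.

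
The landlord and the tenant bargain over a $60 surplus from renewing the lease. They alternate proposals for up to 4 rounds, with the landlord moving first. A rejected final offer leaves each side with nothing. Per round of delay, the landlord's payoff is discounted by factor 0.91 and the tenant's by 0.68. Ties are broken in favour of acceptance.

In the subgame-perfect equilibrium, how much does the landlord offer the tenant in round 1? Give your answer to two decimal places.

28.92

Round 4 (the tenant proposes): the landlord will accept anything ≥ 0, so the tenant offers 0 and keeps 60.
Round 3 (the landlord proposes): the tenant can get 60 next round, worth 0.68 × 60 = 40.8 now; the landlord offers that and keeps 19.2.
Round 2 (the tenant proposes): the landlord can get 19.2 next round, worth 0.91 × 19.2 = 17.472 now. The tenant offers 17.472 and keeps 60 − 17.472 = 42.528.
Round 1 (the landlord proposes): the tenant can get 42.528 next round, worth 0.68 × 42.528 = 28.91904 now, so the landlord offers 28.91904, keeping 31.08096.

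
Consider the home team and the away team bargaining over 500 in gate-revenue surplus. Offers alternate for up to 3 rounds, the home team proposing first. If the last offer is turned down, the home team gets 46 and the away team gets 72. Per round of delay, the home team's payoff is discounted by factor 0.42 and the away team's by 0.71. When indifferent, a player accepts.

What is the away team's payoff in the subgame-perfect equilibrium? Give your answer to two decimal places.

Solve by backward induction from round 3.
Round 3 (the home team proposes): the away team gets 72 if talks fail, so the home team offers 72 and keeps 428.
Round 2 (the away team proposes): the home team can get 428 next round, worth 0.42 × 428 = 179.76 now, so the away team offers 179.76, keeping 320.24.
Round 1 (the home team proposes): the away team can get 320.24 next round, worth 0.71 × 320.24 = 227.3704 now, so the home team offers 227.3704, keeping 272.6296.

227.37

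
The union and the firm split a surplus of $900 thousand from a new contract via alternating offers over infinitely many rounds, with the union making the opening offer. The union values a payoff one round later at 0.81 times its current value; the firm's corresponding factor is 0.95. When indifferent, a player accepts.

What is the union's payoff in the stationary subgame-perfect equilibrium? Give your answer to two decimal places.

195.23

Let x be the union's share when the union proposes and y be the firm's share when the firm proposes.
The firm accepts iff offered ≥ 0.95·y, so x = 900 − 0.95y. Symmetrically y = 900 − 0.81x.
Substituting: x = 900 − 0.95(900 − 0.81x), giving x(1 − 0.81·0.95) = 900(1 − 0.95).
So x = 900 × 0.05 / 0.2305 ≈ 195.2278, and the firm receives 900 − x ≈ 704.7722.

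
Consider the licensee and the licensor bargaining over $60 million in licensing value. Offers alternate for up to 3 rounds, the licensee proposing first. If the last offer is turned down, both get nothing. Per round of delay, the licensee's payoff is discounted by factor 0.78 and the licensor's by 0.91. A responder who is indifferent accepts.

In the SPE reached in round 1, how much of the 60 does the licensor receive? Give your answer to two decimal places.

12.01

Round 3 (the licensee proposes): rejection yields 0 for the licensor; the licensee offers 0 and keeps 60.
Round 2 (the licensor proposes): the licensee can get 60 next round, worth 0.78 × 60 = 46.8 now. The licensor offers 46.8 and keeps 60 − 46.8 = 13.2.
Round 1 (the licensee proposes): the licensor can get 13.2 next round, worth 0.91 × 13.2 = 12.012 now; the licensee offers that and keeps 47.988.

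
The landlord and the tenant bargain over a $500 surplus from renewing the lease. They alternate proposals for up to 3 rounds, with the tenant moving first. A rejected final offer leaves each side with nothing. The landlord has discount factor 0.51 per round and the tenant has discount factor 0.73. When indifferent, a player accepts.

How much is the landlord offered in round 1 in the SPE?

Solve by backward induction from round 3.
Round 3 (the tenant proposes): rejection yields 0 for the landlord; the tenant offers 0 and keeps 500.
Round 2 (the landlord proposes): the tenant can get 500 next round, worth 0.73 × 500 = 365 now, so the landlord offers 365, keeping 135.
Round 1 (the tenant proposes): the landlord can get 135 next round, worth 0.51 × 135 = 68.85 now; the tenant offers that and keeps 431.15.

68.85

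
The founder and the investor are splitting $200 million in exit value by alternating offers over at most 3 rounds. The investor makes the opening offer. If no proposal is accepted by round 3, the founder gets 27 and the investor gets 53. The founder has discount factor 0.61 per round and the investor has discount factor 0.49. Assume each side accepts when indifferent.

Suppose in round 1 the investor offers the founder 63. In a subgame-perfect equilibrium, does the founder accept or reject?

Round 3 (the investor proposes): the founder gets 27 if talks fail, so the investor offers 27 and keeps 173.
Round 2 (the founder proposes): the investor can get 173 next round, worth 0.49 × 173 = 84.77 now. The founder offers 84.77 and keeps 200 − 84.77 = 115.23.
So by rejecting in round 1, the founder gets 115.23 next round, worth 0.61 × 115.23 = 70.2903 now.
Offer 63 < 70.2903, so the founder rejects.

Reject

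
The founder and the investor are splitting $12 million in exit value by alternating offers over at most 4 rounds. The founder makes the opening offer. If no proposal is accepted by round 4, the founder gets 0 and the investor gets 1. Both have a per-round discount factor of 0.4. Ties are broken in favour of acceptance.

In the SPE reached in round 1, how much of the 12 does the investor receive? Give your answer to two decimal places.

3.65

Solve by backward induction from round 4.
Round 4 (the investor proposes): the founder will accept anything ≥ 0, so the investor offers 0 and keeps 12.
Round 3 (the founder proposes): the investor can get 12 next round, worth 0.4 × 12 = 4.8 now; the founder offers that and keeps 7.2.
Round 2 (the investor proposes): the founder can get 7.2 next round, worth 0.4 × 7.2 = 2.88 now. The investor offers 2.88 and keeps 12 − 2.88 = 9.12.
Round 1 (the founder proposes): the investor can get 9.12 next round, worth 0.4 × 9.12 = 3.648 now; the founder offers that and keeps 8.352.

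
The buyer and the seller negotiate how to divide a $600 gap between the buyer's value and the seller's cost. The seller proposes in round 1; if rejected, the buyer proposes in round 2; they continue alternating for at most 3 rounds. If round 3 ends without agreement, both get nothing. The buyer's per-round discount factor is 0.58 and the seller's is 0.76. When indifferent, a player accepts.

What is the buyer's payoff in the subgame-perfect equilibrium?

83.52

Round 3 (the seller proposes): rejection yields 0 for the buyer; the seller offers 0 and keeps 600.
Round 2 (the buyer proposes): the seller can get 600 next round, worth 0.76 × 600 = 456 now, so the buyer offers 456, keeping 144.
Round 1 (the seller proposes): the buyer can get 144 next round, worth 0.58 × 144 = 83.52 now; the seller offers that and keeps 516.48.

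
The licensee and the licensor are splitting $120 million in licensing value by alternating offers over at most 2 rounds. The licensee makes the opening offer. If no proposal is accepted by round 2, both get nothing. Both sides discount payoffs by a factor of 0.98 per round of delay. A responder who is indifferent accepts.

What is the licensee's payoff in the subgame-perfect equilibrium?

2.4

By backward induction:
Round 2 (the licensor proposes): the licensee will accept anything ≥ 0, so the licensor offers 0 and keeps 120.
Round 1 (the licensee proposes): the licensor can get 120 next round, worth 0.98 × 120 = 117.6 now; the licensee offers that and keeps 2.4.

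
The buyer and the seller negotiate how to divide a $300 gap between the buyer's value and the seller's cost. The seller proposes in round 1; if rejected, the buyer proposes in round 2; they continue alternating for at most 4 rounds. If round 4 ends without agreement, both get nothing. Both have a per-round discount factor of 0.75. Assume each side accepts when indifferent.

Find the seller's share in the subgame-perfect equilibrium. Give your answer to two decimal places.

Round 4 (the buyer proposes): the seller will accept anything ≥ 0, so the buyer offers 0 and keeps 300.
Round 3 (the seller proposes): the buyer can get 300 next round, worth 0.75 × 300 = 225 now. The seller offers 225 and keeps 300 − 225 = 75.
Round 2 (the buyer proposes): the seller can get 75 next round, worth 0.75 × 75 = 56.25 now; the buyer offers that and keeps 243.75.
Round 1 (the seller proposes): the buyer can get 243.75 next round, worth 0.75 × 243.75 = 182.8125 now, so the seller offers 182.8125, keeping 117.1875.

117.19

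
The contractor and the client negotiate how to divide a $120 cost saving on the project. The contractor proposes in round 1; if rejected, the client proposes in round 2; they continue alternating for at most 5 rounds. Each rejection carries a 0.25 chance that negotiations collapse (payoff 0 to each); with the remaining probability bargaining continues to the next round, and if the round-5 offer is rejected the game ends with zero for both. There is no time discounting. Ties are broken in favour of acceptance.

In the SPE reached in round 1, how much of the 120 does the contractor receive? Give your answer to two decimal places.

84.84

Round 5 (the contractor proposes): the client will accept anything ≥ 0, so the contractor offers 0 and keeps 120.
Round 4 (the client proposes): rejecting gives the contractor an expected 0.75 × 120 = 90; the client offers that and keeps 30.
Round 3 (the contractor proposes): rejecting gives the client an expected 0.75 × 30 = 22.5. The contractor offers 22.5 and keeps 120 − 22.5 = 97.5.
Round 2 (the client proposes): rejecting gives the contractor an expected 0.75 × 97.5 = 73.125, so the client offers 73.125, keeping 46.875.
Round 1 (the contractor proposes): rejecting gives the client an expected 0.75 × 46.875 = 35.15625. The contractor offers 35.15625 and keeps 120 − 35.15625 = 84.84375.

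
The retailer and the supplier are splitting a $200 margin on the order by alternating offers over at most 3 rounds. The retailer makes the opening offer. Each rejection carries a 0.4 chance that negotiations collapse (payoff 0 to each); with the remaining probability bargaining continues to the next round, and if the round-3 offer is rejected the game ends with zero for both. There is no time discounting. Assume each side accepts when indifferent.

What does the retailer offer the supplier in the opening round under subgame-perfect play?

48

Round 3 (the retailer proposes): the supplier will accept anything ≥ 0, so the retailer offers 0 and keeps 200.
Round 2 (the supplier proposes): rejecting gives the retailer an expected 0.6 × 200 = 120, so the supplier offers 120, keeping 80.
Round 1 (the retailer proposes): rejecting gives the supplier an expected 0.6 × 80 = 48. The retailer offers 48 and keeps 200 − 48 = 152.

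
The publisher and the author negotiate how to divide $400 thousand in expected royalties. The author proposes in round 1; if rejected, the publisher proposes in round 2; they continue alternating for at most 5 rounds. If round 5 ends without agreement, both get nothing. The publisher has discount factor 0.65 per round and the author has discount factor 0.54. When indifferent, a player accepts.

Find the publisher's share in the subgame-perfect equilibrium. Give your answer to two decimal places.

Round 5 (the author proposes): the publisher will accept anything ≥ 0, so the author offers 0 and keeps 400.
Round 4 (the publisher proposes): the author can get 400 next round, worth 0.54 × 400 = 216 now; the publisher offers that and keeps 184.
Round 3 (the author proposes): the publisher can get 184 next round, worth 0.65 × 184 = 119.6 now, so the author offers 119.6, keeping 280.4.
Round 2 (the publisher proposes): the author can get 280.4 next round, worth 0.54 × 280.4 = 151.416 now, so the publisher offers 151.416, keeping 248.584.
Round 1 (the author proposes): the publisher can get 248.584 next round, worth 0.65 × 248.584 = 161.5796 now. The author offers 161.5796 and keeps 400 − 161.5796 = 238.4204.

161.58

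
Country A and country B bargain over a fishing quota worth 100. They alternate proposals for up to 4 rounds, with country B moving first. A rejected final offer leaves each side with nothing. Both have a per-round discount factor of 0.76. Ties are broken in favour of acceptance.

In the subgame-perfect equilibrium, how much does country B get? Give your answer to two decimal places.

Round 4 (country A proposes): country B will accept anything ≥ 0, so country A offers 0 and keeps 100.
Round 3 (country B proposes): country A can get 100 next round, worth 0.76 × 100 = 76 now; country B offers that and keeps 24.
Round 2 (country A proposes): country B can get 24 next round, worth 0.76 × 24 = 18.24 now. Country A offers 18.24 and keeps 100 − 18.24 = 81.76.
Round 1 (country B proposes): country A can get 81.76 next round, worth 0.76 × 81.76 = 62.1376 now; country B offers that and keeps 37.8624.

37.86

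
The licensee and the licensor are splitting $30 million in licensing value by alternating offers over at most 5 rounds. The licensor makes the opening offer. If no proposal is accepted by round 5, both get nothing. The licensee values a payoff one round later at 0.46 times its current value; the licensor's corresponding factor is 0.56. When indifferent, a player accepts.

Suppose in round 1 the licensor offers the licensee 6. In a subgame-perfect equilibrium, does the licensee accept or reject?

Work out the licensee's continuation value if the offer is rejected.
Round 5 (the licensor proposes): the licensee will accept anything ≥ 0, so the licensor offers 0 and keeps 30.
Round 4 (the licensee proposes): the licensor can get 30 next round, worth 0.56 × 30 = 16.8 now; the licensee offers that and keeps 13.2.
Round 3 (the licensor proposes): the licensee can get 13.2 next round, worth 0.46 × 13.2 = 6.072 now; the licensor offers that and keeps 23.928.
Round 2 (the licensee proposes): the licensor can get 23.928 next round, worth 0.56 × 23.928 = 13.39968 now. The licensee offers 13.39968 and keeps 30 − 13.39968 = 16.60032.
So by rejecting in round 1, the licensee gets 16.60032 next round, worth 0.46 × 16.60032 = 7.6361472 now.
Offer 6 < 7.6361472, so the licensee rejects.

Reject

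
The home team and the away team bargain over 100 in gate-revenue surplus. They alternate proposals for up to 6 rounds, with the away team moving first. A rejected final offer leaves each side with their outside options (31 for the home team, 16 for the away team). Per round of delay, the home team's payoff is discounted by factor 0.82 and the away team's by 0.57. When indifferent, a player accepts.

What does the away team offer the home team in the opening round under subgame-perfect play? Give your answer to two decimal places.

66.79

Round 6 (the home team proposes): the away team gets 16 if talks fail, so the home team offers 16 and keeps 84.
Round 5 (the away team proposes): the home team can get 84 next round, worth 0.82 × 84 = 68.88 now. The away team offers 68.88 and keeps 100 − 68.88 = 31.12.
Round 4 (the home team proposes): the away team can get 31.12 next round, worth 0.57 × 31.12 = 17.7384 now. The home team offers 17.7384 and keeps 100 − 17.7384 = 82.2616.
Round 3 (the away team proposes): the home team can get 82.2616 next round, worth 0.82 × 82.2616 = 67.454512 now, so the away team offers 67.454512, keeping 32.545488.
Round 2 (the home team proposes): the away team can get 32.545488 next round, worth 0.57 × 32.545488 = 18.55092816 now. The home team offers 18.55092816 and keeps 100 − 18.55092816 = 81.44907184.
Round 1 (the away team proposes): the home team can get 81.44907184 next round, worth 0.82 × 81.44907184 = 66.7882389088 now. The away team offers 66.7882389088 and keeps 100 − 66.7882389088 = 33.2117610912.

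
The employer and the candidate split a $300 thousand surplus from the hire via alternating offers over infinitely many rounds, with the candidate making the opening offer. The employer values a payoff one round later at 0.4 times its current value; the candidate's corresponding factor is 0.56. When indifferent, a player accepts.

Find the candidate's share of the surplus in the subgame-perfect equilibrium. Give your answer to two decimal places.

Let x be the candidate's share when the candidate proposes and y be the employer's share when the employer proposes.
The employer accepts iff offered ≥ 0.4·y, so x = 300 − 0.4y. Symmetrically y = 300 − 0.56x.
Substituting: x = 300 − 0.4(300 − 0.56x), giving x(1 − 0.56·0.4) = 300(1 − 0.4).
So x = 300 × 0.6 / 0.776 ≈ 231.9588, and the employer receives 300 − x ≈ 68.0412.

231.96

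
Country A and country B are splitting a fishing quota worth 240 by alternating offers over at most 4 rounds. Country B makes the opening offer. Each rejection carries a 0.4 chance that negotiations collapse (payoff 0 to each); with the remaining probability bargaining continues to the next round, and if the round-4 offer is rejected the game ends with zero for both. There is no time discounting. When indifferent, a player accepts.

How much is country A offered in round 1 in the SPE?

109.44

Round 4 (country A proposes): rejection yields 0 for country B; country A offers 0 and keeps 240.
Round 3 (country B proposes): rejecting gives country A an expected 0.6 × 240 = 144, so country B offers 144, keeping 96.
Round 2 (country A proposes): rejecting gives country B an expected 0.6 × 96 = 57.6, so country A offers 57.6, keeping 182.4.
Round 1 (country B proposes): rejecting gives country A an expected 0.6 × 182.4 = 109.44. Country B offers 109.44 and keeps 240 − 109.44 = 130.56.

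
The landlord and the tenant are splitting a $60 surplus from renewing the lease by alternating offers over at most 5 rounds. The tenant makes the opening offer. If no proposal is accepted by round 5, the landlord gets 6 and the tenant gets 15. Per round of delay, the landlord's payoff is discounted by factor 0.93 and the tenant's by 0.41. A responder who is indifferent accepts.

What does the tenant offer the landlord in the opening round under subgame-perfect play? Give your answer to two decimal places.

46.35

Round 5 (the tenant proposes): the landlord gets 6 if talks fail, so the tenant offers 6 and keeps 54.
Round 4 (the landlord proposes): the tenant can get 54 next round, worth 0.41 × 54 = 22.14 now, so the landlord offers 22.14, keeping 37.86.
Round 3 (the tenant proposes): the landlord can get 37.86 next round, worth 0.93 × 37.86 = 35.2098 now; the tenant offers that and keeps 24.7902.
Round 2 (the landlord proposes): the tenant can get 24.7902 next round, worth 0.41 × 24.7902 = 10.163982 now. The landlord offers 10.163982 and keeps 60 − 10.163982 = 49.836018.
Round 1 (the tenant proposes): the landlord can get 49.836018 next round, worth 0.93 × 49.836018 = 46.34749674 now. The tenant offers 46.34749674 and keeps 60 − 46.34749674 = 13.65250326.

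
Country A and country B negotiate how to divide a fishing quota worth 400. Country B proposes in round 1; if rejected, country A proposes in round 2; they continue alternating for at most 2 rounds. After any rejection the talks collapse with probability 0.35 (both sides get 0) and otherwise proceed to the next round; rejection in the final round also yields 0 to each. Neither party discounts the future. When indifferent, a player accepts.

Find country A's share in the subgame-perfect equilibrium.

260

By backward induction:
Round 2 (country A proposes): country B will accept anything ≥ 0, so country A offers 0 and keeps 400.
Round 1 (country B proposes): rejecting gives country A an expected 0.65 × 400 = 260; country B offers that and keeps 140.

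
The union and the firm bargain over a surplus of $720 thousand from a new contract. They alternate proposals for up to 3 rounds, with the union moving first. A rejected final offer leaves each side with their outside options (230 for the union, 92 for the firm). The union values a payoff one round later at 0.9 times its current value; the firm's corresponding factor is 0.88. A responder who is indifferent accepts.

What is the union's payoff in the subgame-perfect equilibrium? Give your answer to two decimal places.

583.78

Work backward from the last round.
Round 3 (the union proposes): the firm gets 92 if talks fail, so the union offers 92 and keeps 628.
Round 2 (the firm proposes): the union can get 628 next round, worth 0.9 × 628 = 565.2 now. The firm offers 565.2 and keeps 720 − 565.2 = 154.8.
Round 1 (the union proposes): the firm can get 154.8 next round, worth 0.88 × 154.8 = 136.224 now, so the union offers 136.224, keeping 583.776.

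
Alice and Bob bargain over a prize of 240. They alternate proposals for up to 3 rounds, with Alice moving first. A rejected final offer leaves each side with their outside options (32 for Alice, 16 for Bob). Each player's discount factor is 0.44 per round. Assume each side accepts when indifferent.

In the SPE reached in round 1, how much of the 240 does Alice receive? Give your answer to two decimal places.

177.77

Round 3 (Alice proposes): Bob gets 16 if talks fail, so Alice offers 16 and keeps 224.
Round 2 (Bob proposes): Alice can get 224 next round, worth 0.44 × 224 = 98.56 now. Bob offers 98.56 and keeps 240 − 98.56 = 141.44.
Round 1 (Alice proposes): Bob can get 141.44 next round, worth 0.44 × 141.44 = 62.2336 now; Alice offers that and keeps 177.7664.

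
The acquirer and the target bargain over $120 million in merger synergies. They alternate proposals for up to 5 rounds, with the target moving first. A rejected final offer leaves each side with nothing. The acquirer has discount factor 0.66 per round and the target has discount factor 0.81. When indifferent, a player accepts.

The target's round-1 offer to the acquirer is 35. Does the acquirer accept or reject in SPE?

Accept

Round 5 (the target proposes): the acquirer will accept anything ≥ 0, so the target offers 0 and keeps 120.
Round 4 (the acquirer proposes): the target can get 120 next round, worth 0.81 × 120 = 97.2 now. The acquirer offers 97.2 and keeps 120 − 97.2 = 22.8.
Round 3 (the target proposes): the acquirer can get 22.8 next round, worth 0.66 × 22.8 = 15.048 now. The target offers 15.048 and keeps 120 − 15.048 = 104.952.
Round 2 (the acquirer proposes): the target can get 104.952 next round, worth 0.81 × 104.952 = 85.01112 now, so the acquirer offers 85.01112, keeping 34.98888.
So by rejecting in round 1, the acquirer gets 34.98888 next round, worth 0.66 × 34.98888 = 23.0926608 now.
Offer 35 ≥ 23.0926608, so the acquirer accepts.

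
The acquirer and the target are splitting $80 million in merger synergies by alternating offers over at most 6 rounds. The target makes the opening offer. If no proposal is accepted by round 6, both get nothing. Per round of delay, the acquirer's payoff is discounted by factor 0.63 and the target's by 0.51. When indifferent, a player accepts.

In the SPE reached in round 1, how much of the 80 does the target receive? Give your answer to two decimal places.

42.17

Solve by backward induction from round 6.
Round 6 (the acquirer proposes): rejection yields 0 for the target; the acquirer offers 0 and keeps 80.
Round 5 (the target proposes): the acquirer can get 80 next round, worth 0.63 × 80 = 50.4 now. The target offers 50.4 and keeps 80 − 50.4 = 29.6.
Round 4 (the acquirer proposes): the target can get 29.6 next round, worth 0.51 × 29.6 = 15.096 now; the acquirer offers that and keeps 64.904.
Round 3 (the target proposes): the acquirer can get 64.904 next round, worth 0.63 × 64.904 = 40.88952 now, so the target offers 40.88952, keeping 39.11048.
Round 2 (the acquirer proposes): the target can get 39.11048 next round, worth 0.51 × 39.11048 = 19.9463448 now, so the acquirer offers 19.9463448, keeping 60.0536552.
Round 1 (the target proposes): the acquirer can get 60.0536552 next round, worth 0.63 × 60.0536552 = 37.833802776 now, so the target offers 37.833802776, keeping 42.166197224.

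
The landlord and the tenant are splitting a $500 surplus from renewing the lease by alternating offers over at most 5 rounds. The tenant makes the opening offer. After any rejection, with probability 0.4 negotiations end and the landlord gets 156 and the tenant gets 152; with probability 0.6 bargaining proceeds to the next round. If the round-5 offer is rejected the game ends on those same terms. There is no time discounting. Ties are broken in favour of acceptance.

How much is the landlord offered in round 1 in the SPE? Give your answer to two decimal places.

Round 5 (the tenant proposes): the landlord gets 156 if talks fail, so the tenant offers 156 and keeps 344.
Round 4 (the landlord proposes): rejecting gives the tenant an expected 0.6 × 344 + 0.4 × 152 = 267.2. The landlord offers 267.2 and keeps 500 − 267.2 = 232.8.
Round 3 (the tenant proposes): rejecting gives the landlord an expected 0.6 × 232.8 + 0.4 × 156 = 202.08, so the tenant offers 202.08, keeping 297.92.
Round 2 (the landlord proposes): rejecting gives the tenant an expected 0.6 × 297.92 + 0.4 × 152 = 239.552, so the landlord offers 239.552, keeping 260.448.
Round 1 (the tenant proposes): rejecting gives the landlord an expected 0.6 × 260.448 + 0.4 × 156 = 218.6688. The tenant offers 218.6688 and keeps 500 − 218.6688 = 281.3312.

218.67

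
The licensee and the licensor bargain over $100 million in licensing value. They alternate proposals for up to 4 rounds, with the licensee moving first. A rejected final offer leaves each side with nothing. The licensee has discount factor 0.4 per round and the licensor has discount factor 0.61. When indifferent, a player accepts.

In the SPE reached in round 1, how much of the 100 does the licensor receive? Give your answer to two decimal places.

51.48

By backward induction:
Round 4 (the licensor proposes): rejection yields 0 for the licensee; the licensor offers 0 and keeps 100.
Round 3 (the licensee proposes): the licensor can get 100 next round, worth 0.61 × 100 = 61 now; the licensee offers that and keeps 39.
Round 2 (the licensor proposes): the licensee can get 39 next round, worth 0.4 × 39 = 15.6 now. The licensor offers 15.6 and keeps 100 − 15.6 = 84.4.
Round 1 (the licensee proposes): the licensor can get 84.4 next round, worth 0.61 × 84.4 = 51.484 now; the licensee offers that and keeps 48.516.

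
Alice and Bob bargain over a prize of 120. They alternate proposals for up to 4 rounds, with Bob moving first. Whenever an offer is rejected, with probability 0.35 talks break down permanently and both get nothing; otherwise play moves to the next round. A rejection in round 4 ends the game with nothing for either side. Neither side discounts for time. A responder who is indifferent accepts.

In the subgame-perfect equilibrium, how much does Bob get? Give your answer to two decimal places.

Round 4 (Alice proposes): rejection yields 0 for Bob; Alice offers 0 and keeps 120.
Round 3 (Bob proposes): rejecting gives Alice an expected 0.65 × 120 = 78, so Bob offers 78, keeping 42.
Round 2 (Alice proposes): rejecting gives Bob an expected 0.65 × 42 = 27.3, so Alice offers 27.3, keeping 92.7.
Round 1 (Bob proposes): rejecting gives Alice an expected 0.65 × 92.7 = 60.255; Bob offers that and keeps 59.745.

59.75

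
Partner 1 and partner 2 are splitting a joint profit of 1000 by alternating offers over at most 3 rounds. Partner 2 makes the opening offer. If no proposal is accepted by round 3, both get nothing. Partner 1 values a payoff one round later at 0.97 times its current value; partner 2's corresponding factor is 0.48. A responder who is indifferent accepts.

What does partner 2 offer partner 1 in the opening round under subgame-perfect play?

504.4

By backward induction:
Round 3 (partner 2 proposes): rejection yields 0 for partner 1; partner 2 offers 0 and keeps 1000.
Round 2 (partner 1 proposes): partner 2 can get 1000 next round, worth 0.48 × 1000 = 480 now. Partner 1 offers 480 and keeps 1000 − 480 = 520.
Round 1 (partner 2 proposes): partner 1 can get 520 next round, worth 0.97 × 520 = 504.4 now; partner 2 offers that and keeps 495.6.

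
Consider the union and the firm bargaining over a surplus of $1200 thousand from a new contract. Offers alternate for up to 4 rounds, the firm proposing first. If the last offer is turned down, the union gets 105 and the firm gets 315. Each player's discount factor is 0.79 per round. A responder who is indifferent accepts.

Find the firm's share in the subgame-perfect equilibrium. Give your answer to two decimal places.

By backward induction:
Round 4 (the union proposes): the firm gets 315 if talks fail, so the union offers 315 and keeps 885.
Round 3 (the firm proposes): the union can get 885 next round, worth 0.79 × 885 = 699.15 now. The firm offers 699.15 and keeps 1200 − 699.15 = 500.85.
Round 2 (the union proposes): the firm can get 500.85 next round, worth 0.79 × 500.85 = 395.6715 now; the union offers that and keeps 804.3285.
Round 1 (the firm proposes): the union can get 804.3285 next round, worth 0.79 × 804.3285 = 635.419515 now, so the firm offers 635.419515, keeping 564.580485.

564.58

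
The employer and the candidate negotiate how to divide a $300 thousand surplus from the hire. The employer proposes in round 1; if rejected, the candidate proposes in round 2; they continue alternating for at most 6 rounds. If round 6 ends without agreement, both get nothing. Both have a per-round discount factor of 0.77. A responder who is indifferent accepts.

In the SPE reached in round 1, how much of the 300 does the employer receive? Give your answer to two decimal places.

Round 6 (the candidate proposes): rejection yields 0 for the employer; the candidate offers 0 and keeps 300.
Round 5 (the employer proposes): the candidate can get 300 next round, worth 0.77 × 300 = 231 now, so the employer offers 231, keeping 69.
Round 4 (the candidate proposes): the employer can get 69 next round, worth 0.77 × 69 = 53.13 now. The candidate offers 53.13 and keeps 300 − 53.13 = 246.87.
Round 3 (the employer proposes): the candidate can get 246.87 next round, worth 0.77 × 246.87 = 190.0899 now; the employer offers that and keeps 109.9101.
Round 2 (the candidate proposes): the employer can get 109.9101 next round, worth 0.77 × 109.9101 = 84.630777 now. The candidate offers 84.630777 and keeps 300 − 84.630777 = 215.369223.
Round 1 (the employer proposes): the candidate can get 215.369223 next round, worth 0.77 × 215.369223 = 165.83430171 now; the employer offers that and keeps 134.16569829.

134.17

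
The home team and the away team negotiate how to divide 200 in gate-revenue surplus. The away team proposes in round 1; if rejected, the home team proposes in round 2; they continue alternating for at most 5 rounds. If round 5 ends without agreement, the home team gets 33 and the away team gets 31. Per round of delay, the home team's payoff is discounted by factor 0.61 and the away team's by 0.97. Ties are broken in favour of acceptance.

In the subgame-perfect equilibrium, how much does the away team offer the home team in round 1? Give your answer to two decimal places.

17.38

By backward induction:
Round 5 (the away team proposes): the home team gets 33 if talks fail, so the away team offers 33 and keeps 167.
Round 4 (the home team proposes): the away team can get 167 next round, worth 0.97 × 167 = 161.99 now. The home team offers 161.99 and keeps 200 − 161.99 = 38.01.
Round 3 (the away team proposes): the home team can get 38.01 next round, worth 0.61 × 38.01 = 23.1861 now. The away team offers 23.1861 and keeps 200 − 23.1861 = 176.8139.
Round 2 (the home team proposes): the away team can get 176.8139 next round, worth 0.97 × 176.8139 = 171.509483 now. The home team offers 171.509483 and keeps 200 − 171.509483 = 28.490517.
Round 1 (the away team proposes): the home team can get 28.490517 next round, worth 0.61 × 28.490517 = 17.37921537 now. The away team offers 17.37921537 and keeps 200 − 17.37921537 = 182.62078463.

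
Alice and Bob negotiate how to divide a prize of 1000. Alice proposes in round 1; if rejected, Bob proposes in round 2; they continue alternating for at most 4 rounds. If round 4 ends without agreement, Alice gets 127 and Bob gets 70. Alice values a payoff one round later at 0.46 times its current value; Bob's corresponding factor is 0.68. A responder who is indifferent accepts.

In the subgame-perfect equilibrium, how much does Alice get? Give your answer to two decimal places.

447.11

Round 4 (Bob proposes): Alice gets 127 if talks fail, so Bob offers 127 and keeps 873.
Round 3 (Alice proposes): Bob can get 873 next round, worth 0.68 × 873 = 593.64 now, so Alice offers 593.64, keeping 406.36.
Round 2 (Bob proposes): Alice can get 406.36 next round, worth 0.46 × 406.36 = 186.9256 now. Bob offers 186.9256 and keeps 1000 − 186.9256 = 813.0744.
Round 1 (Alice proposes): Bob can get 813.0744 next round, worth 0.68 × 813.0744 = 552.890592 now; Alice offers that and keeps 447.109408.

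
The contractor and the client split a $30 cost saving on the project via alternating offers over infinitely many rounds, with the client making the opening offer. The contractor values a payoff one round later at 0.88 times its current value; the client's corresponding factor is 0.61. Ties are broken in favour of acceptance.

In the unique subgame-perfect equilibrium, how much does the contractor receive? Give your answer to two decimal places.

Let x be the client's share when the client proposes and y be the contractor's share when the contractor proposes.
The contractor accepts iff offered ≥ 0.88·y, so x = 30 − 0.88y. Symmetrically y = 30 − 0.61x.
Substituting: x = 30 − 0.88(30 − 0.61x), giving x(1 − 0.61·0.88) = 30(1 − 0.88).
So x = 30 × 0.12 / 0.4632 ≈ 7.7720, and the contractor receives 30 − x ≈ 22.2280.

22.23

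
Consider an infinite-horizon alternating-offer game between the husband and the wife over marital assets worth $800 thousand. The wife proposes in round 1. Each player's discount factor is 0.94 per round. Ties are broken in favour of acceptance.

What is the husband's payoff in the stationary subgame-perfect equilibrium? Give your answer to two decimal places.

Let x be the wife's share when the wife proposes and y be the husband's share when the husband proposes.
The husband accepts iff offered ≥ 0.94·y, so x = 800 − 0.94y. Symmetrically y = 800 − 0.94x.
Substituting: x = 800 − 0.94(800 − 0.94x), giving x(1 − 0.94·0.94) = 800(1 − 0.94).
So x = 800 × 0.06 / 0.1164 ≈ 412.3711, and the husband receives 800 − x ≈ 387.6289.

387.63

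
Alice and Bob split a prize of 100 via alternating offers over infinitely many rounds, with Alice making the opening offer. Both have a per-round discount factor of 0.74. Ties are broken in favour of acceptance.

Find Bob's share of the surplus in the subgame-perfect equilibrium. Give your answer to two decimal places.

42.53

In a stationary SPE each proposer offers the other exactly their discounted continuation value.
If Alice keeps x when proposing and Bob keeps y when proposing, then x = 100 − 0.74y and y = 100 − 0.74x.
Solving: x = 100(1 − 0.74) / (1 − 0.74·0.74) = 26 / 0.4524 ≈ 57.4713.
Bob gets 100 − 57.4713 ≈ 42.5287.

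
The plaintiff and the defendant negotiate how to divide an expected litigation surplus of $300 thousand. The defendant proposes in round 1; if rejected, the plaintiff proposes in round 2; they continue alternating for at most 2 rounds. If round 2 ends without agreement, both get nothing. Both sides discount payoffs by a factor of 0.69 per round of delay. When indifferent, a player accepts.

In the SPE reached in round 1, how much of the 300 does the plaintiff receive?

207

Round 2 (the plaintiff proposes): rejection yields 0 for the defendant; the plaintiff offers 0 and keeps 300.
Round 1 (the defendant proposes): the plaintiff can get 300 next round, worth 0.69 × 300 = 207 now; the defendant offers that and keeps 93.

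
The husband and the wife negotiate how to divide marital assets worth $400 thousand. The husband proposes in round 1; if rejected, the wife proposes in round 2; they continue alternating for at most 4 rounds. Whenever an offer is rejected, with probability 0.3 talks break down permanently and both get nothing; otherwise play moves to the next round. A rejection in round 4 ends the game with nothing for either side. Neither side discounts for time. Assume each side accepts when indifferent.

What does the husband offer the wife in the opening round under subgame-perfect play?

221.2

Round 4 (the wife proposes): the husband will accept anything ≥ 0, so the wife offers 0 and keeps 400.
Round 3 (the husband proposes): rejecting gives the wife an expected 0.7 × 400 = 280, so the husband offers 280, keeping 120.
Round 2 (the wife proposes): rejecting gives the husband an expected 0.7 × 120 = 84; the wife offers that and keeps 316.
Round 1 (the husband proposes): rejecting gives the wife an expected 0.7 × 316 = 221.2, so the husband offers 221.2, keeping 178.8.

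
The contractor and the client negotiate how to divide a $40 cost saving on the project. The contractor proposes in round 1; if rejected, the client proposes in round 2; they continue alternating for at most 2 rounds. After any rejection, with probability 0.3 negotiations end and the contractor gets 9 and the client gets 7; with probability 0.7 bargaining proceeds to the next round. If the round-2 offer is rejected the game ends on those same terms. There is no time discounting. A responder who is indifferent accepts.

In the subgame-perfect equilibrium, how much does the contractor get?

By backward induction:
Round 2 (the client proposes): the contractor gets 9 if talks fail, so the client offers 9 and keeps 31.
Round 1 (the contractor proposes): rejecting gives the client an expected 0.7 × 31 + 0.3 × 7 = 23.8; the contractor offers that and keeps 16.2.

16.2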